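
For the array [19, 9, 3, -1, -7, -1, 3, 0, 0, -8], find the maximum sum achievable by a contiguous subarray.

Using Kadane's algorithm on [19, 9, 3, -1, -7, -1, 3, 0, 0, -8]:

Scanning through the array:
Position 1 (value 9): max_ending_here = 28, max_so_far = 28
Position 2 (value 3): max_ending_here = 31, max_so_far = 31
Position 3 (value -1): max_ending_here = 30, max_so_far = 31
Position 4 (value -7): max_ending_here = 23, max_so_far = 31
Position 5 (value -1): max_ending_here = 22, max_so_far = 31
Position 6 (value 3): max_ending_here = 25, max_so_far = 31
Position 7 (value 0): max_ending_here = 25, max_so_far = 31
Position 8 (value 0): max_ending_here = 25, max_so_far = 31
Position 9 (value -8): max_ending_here = 17, max_so_far = 31

Maximum subarray: [19, 9, 3]
Maximum sum: 31

The maximum subarray is [19, 9, 3] with sum 31. This subarray runs from index 0 to index 2.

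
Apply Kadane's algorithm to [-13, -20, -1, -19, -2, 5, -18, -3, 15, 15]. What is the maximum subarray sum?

Using Kadane's algorithm on [-13, -20, -1, -19, -2, 5, -18, -3, 15, 15]:

Scanning through the array:
Position 1 (value -20): max_ending_here = -20, max_so_far = -13
Position 2 (value -1): max_ending_here = -1, max_so_far = -1
Position 3 (value -19): max_ending_here = -19, max_so_far = -1
Position 4 (value -2): max_ending_here = -2, max_so_far = -1
Position 5 (value 5): max_ending_here = 5, max_so_far = 5
Position 6 (value -18): max_ending_here = -13, max_so_far = 5
Position 7 (value -3): max_ending_here = -3, max_so_far = 5
Position 8 (value 15): max_ending_here = 15, max_so_far = 15
Position 9 (value 15): max_ending_here = 30, max_so_far = 30

Maximum subarray: [15, 15]
Maximum sum: 30

The maximum subarray is [15, 15] with sum 30. This subarray runs from index 8 to index 9.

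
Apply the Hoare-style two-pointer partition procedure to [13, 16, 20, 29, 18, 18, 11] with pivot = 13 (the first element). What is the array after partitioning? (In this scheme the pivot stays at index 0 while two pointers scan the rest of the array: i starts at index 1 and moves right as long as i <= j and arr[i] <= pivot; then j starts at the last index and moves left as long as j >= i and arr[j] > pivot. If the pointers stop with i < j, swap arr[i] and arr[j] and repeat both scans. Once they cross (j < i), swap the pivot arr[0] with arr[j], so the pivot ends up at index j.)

Hoare-style two-pointer partition with pivot = 13:

Initial array: [13, 16, 20, 29, 18, 18, 11]

Pointers start at i = 1, j = 6.
i stops at index 1 (arr[1]=16 > 13), j stops at index 6 (arr[6]=11 <= 13): swap arr[1] and arr[6], array becomes [13, 11, 20, 29, 18, 18, 16]
i ends at 2, j ends at 1: the pointers have crossed (j < i), so scanning stops.

Swap pivot arr[0] with arr[1] to place pivot at position 1: [11, 13, 20, 29, 18, 18, 16]
Pivot position: 1

After partitioning with pivot 13, the array becomes [11, 13, 20, 29, 18, 18, 16]. The pivot is placed at index 1. All elements to the left of the pivot are <= 13, and all elements to the right are > 13.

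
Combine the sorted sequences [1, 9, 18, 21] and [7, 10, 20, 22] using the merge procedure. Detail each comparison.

Merging process:

Compare 1 vs 7: take 1 from left. Merged: [1]
Compare 9 vs 7: take 7 from right. Merged: [1, 7]
Compare 9 vs 10: take 9 from left. Merged: [1, 7, 9]
Compare 18 vs 10: take 10 from right. Merged: [1, 7, 9, 10]
Compare 18 vs 20: take 18 from left. Merged: [1, 7, 9, 10, 18]
Compare 21 vs 20: take 20 from right. Merged: [1, 7, 9, 10, 18, 20]
Compare 21 vs 22: take 21 from left. Merged: [1, 7, 9, 10, 18, 20, 21]
Append remaining from right: [22]. Merged: [1, 7, 9, 10, 18, 20, 21, 22]

Final merged array: [1, 7, 9, 10, 18, 20, 21, 22]
Total comparisons: 7

The merged array is [1, 7, 9, 10, 18, 20, 21, 22], requiring 7 comparisons. The merge step runs in O(n) time where n is the total number of elements.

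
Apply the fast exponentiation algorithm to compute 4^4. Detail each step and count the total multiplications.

Computing 4^4 by squaring (build up from 4^1; each line after the first costs one multiplication):

4^1 = 4
4^2 = (4^1)^2 = 4^2 = 16
4^4 = (4^2)^2 = 16^2 = 256

Result: 256
Multiplications needed: 2 (2 lines after 4^1)

4^4 = 256. Using exponentiation by squaring, this requires 2 multiplications. The key idea: if the exponent is even, square the half-power; if odd, multiply by the base once.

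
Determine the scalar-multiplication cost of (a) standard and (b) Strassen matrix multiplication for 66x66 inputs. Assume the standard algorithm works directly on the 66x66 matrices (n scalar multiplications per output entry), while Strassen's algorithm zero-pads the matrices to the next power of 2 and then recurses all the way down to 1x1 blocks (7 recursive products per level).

Matrix multiplication for 66x66 matrices:

Strassen's algorithm requires power-of-2 dimensions. Pad 66x66 to 128x128 (next power of 2).

Standard algorithm: 66^3 = 287496 multiplications
Strassen's algorithm: 7^(log2(128)) = 7^7 = 823543 multiplications
Difference: 287496 - 823543 = -536047 (Strassen uses MORE here due to padding overhead — for small or just-over-power-of-2 n, padding can outweigh the per-level savings)

Standard: 287496 multiplications (66^3). Strassen: 823543 multiplications (7^7, after padding to 128x128). Strassen reduces 8 recursive multiplications to 7 at each level.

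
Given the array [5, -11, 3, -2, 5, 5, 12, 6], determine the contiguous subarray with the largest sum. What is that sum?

Using Kadane's algorithm on [5, -11, 3, -2, 5, 5, 12, 6]:

Scanning through the array:
Position 1 (value -11): max_ending_here = -6, max_so_far = 5
Position 2 (value 3): max_ending_here = 3, max_so_far = 5
Position 3 (value -2): max_ending_here = 1, max_so_far = 5
Position 4 (value 5): max_ending_here = 6, max_so_far = 6
Position 5 (value 5): max_ending_here = 11, max_so_far = 11
Position 6 (value 12): max_ending_here = 23, max_so_far = 23
Position 7 (value 6): max_ending_here = 29, max_so_far = 29

Maximum subarray: [3, -2, 5, 5, 12, 6]
Maximum sum: 29

The maximum subarray is [3, -2, 5, 5, 12, 6] with sum 29. This subarray runs from index 2 to index 7.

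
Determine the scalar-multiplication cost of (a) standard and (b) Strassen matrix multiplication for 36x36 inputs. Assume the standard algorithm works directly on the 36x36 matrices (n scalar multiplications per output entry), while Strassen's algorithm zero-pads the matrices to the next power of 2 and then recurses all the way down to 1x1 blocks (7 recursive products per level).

Matrix multiplication for 36x36 matrices:

Strassen's algorithm requires power-of-2 dimensions. Pad 36x36 to 64x64 (next power of 2).

Standard algorithm: 36^3 = 46656 multiplications
Strassen's algorithm: 7^(log2(64)) = 7^6 = 117649 multiplications
Difference: 46656 - 117649 = -70993 (Strassen uses MORE here due to padding overhead — for small or just-over-power-of-2 n, padding can outweigh the per-level savings)

Standard: 46656 multiplications (36^3). Strassen: 117649 multiplications (7^6, after padding to 64x64). Strassen reduces 8 recursive multiplications to 7 at each level.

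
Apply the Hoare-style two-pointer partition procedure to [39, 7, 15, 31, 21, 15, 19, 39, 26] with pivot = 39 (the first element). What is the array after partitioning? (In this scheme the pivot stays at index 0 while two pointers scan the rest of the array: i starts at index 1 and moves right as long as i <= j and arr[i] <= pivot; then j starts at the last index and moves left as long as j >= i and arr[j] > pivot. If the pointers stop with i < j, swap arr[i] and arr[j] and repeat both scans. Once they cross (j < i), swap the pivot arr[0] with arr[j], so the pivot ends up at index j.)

Hoare-style two-pointer partition with pivot = 39:

Initial array: [39, 7, 15, 31, 21, 15, 19, 39, 26]

Pointers start at i = 1, j = 8.
i ends at 9, j ends at 8: the pointers have crossed (j < i), so scanning stops.

Swap pivot arr[0] with arr[8] to place pivot at position 8: [26, 7, 15, 31, 21, 15, 19, 39, 39]
Pivot position: 8

After partitioning with pivot 39, the array becomes [26, 7, 15, 31, 21, 15, 19, 39, 39]. The pivot is placed at index 8. All elements to the left of the pivot are <= 39, and all elements to the right are > 39.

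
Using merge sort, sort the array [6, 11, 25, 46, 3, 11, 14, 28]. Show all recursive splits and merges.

Merge sort trace:

Split: [6, 11, 25, 46, 3, 11, 14, 28] -> [6, 11, 25, 46] and [3, 11, 14, 28]
  Split: [6, 11, 25, 46] -> [6, 11] and [25, 46]
    Split: [6, 11] -> [6] and [11]
    Merge: [6] + [11] -> [6, 11]
    Split: [25, 46] -> [25] and [46]
    Merge: [25] + [46] -> [25, 46]
  Merge: [6, 11] + [25, 46] -> [6, 11, 25, 46]
  Split: [3, 11, 14, 28] -> [3, 11] and [14, 28]
    Split: [3, 11] -> [3] and [11]
    Merge: [3] + [11] -> [3, 11]
    Split: [14, 28] -> [14] and [28]
    Merge: [14] + [28] -> [14, 28]
  Merge: [3, 11] + [14, 28] -> [3, 11, 14, 28]
Merge: [6, 11, 25, 46] + [3, 11, 14, 28] -> [3, 6, 11, 11, 14, 25, 28, 46]

Final sorted array: [3, 6, 11, 11, 14, 25, 28, 46]

The merge sort proceeds by recursively splitting the array and merging sorted halves.
After all merges, the sorted array is [3, 6, 11, 11, 14, 25, 28, 46].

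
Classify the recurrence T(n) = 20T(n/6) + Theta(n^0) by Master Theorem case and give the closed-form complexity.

Master Theorem for T(n) = 20T(n/6) + O(n^0):

a = 20, b = 6, c = 0
log_b(a) = log_6(20) = 1.6720

Case 1: c = 0 < log_6(20) = 1.6720
T(n) = O(n^(log_6 20))

For T(n) = 20T(n/6) + O(n^0): log_6(20) = 1.6720. This is Case 1 of the Master Theorem (c < log_b(a), work dominated by leaves), giving O(n^(log_6 20)).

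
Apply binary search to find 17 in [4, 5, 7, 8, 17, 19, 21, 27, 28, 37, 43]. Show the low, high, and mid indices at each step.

Binary search for 17 in [4, 5, 7, 8, 17, 19, 21, 27, 28, 37, 43]:

lo=0, hi=10, mid=5, arr[mid]=19 -> 19 > 17, search left half
lo=0, hi=4, mid=2, arr[mid]=7 -> 7 < 17, search right half
lo=3, hi=4, mid=3, arr[mid]=8 -> 8 < 17, search right half
lo=4, hi=4, mid=4, arr[mid]=17 -> Found target at index 4!

Binary search finds 17 at index 4 after 4 comparisons. The search repeatedly halves the search space by comparing with the middle element.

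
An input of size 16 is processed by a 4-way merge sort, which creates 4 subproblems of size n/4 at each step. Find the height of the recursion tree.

For divide and conquer with division factor 4:

Problem sizes at each level:
Level 0: 16
Level 1: 4
Level 2: 1

The root is level 0 and the size-1 base case is level 2 (the tree spans levels 0 through 2, i.e. 3 levels counting the root), so the depth is the number of divisions: log_4(16) = 2

The recursion tree depth is log_4(16) = 2. At each level, the problem size is divided by 4, so it takes 2 divisions to reduce to a base case of size 1. The algorithm makes 4 recursive calls at each level.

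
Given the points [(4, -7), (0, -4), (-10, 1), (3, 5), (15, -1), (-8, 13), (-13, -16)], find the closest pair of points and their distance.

Computing all pairwise distances among 7 points:

d((4, -7), (0, -4)) = 5.0 <-- minimum
d((4, -7), (-10, 1)) = 16.1245
d((4, -7), (3, 5)) = 12.0416
d((4, -7), (15, -1)) = 12.53
d((4, -7), (-8, 13)) = 23.3238
d((4, -7), (-13, -16)) = 19.2354
d((0, -4), (-10, 1)) = 11.1803
d((0, -4), (3, 5)) = 9.4868
d((0, -4), (15, -1)) = 15.2971
d((0, -4), (-8, 13)) = 18.7883
d((0, -4), (-13, -16)) = 17.6918
d((-10, 1), (3, 5)) = 13.6015
d((-10, 1), (15, -1)) = 25.0799
d((-10, 1), (-8, 13)) = 12.1655
d((-10, 1), (-13, -16)) = 17.2627
d((3, 5), (15, -1)) = 13.4164
d((3, 5), (-8, 13)) = 13.6015
d((3, 5), (-13, -16)) = 26.4008
d((15, -1), (-8, 13)) = 26.9258
d((15, -1), (-13, -16)) = 31.7648
d((-8, 13), (-13, -16)) = 29.4279

Closest pair: (4, -7) and (0, -4) with distance 5.0

The closest pair is (4, -7) and (0, -4) with Euclidean distance 5.0. For 7 points, brute-force pairwise comparison is shown above. For large n, the divide-and-conquer algorithm (sort by x, recurse on halves, check the dividing strip) achieves O(n log n).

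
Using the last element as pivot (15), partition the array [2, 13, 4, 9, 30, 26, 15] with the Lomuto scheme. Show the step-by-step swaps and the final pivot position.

Lomuto partition with pivot = 15:

Initial array: [2, 13, 4, 9, 30, 26, 15]

arr[0]=2 <= 15: swap with position 0, array becomes [2, 13, 4, 9, 30, 26, 15]
arr[1]=13 <= 15: swap with position 1, array becomes [2, 13, 4, 9, 30, 26, 15]
arr[2]=4 <= 15: swap with position 2, array becomes [2, 13, 4, 9, 30, 26, 15]
arr[3]=9 <= 15: swap with position 3, array becomes [2, 13, 4, 9, 30, 26, 15]
arr[4]=30 > 15: no swap
arr[5]=26 > 15: no swap

Place pivot at position 4: [2, 13, 4, 9, 15, 26, 30]
Pivot position: 4

After partitioning with pivot 15, the array becomes [2, 13, 4, 9, 15, 26, 30]. The pivot is placed at index 4. All elements to the left of the pivot are <= 15, and all elements to the right are > 15.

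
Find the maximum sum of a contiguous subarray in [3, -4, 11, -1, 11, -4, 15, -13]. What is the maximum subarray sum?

Using Kadane's algorithm on [3, -4, 11, -1, 11, -4, 15, -13]:

Scanning through the array:
Position 1 (value -4): max_ending_here = -1, max_so_far = 3
Position 2 (value 11): max_ending_here = 11, max_so_far = 11
Position 3 (value -1): max_ending_here = 10, max_so_far = 11
Position 4 (value 11): max_ending_here = 21, max_so_far = 21
Position 5 (value -4): max_ending_here = 17, max_so_far = 21
Position 6 (value 15): max_ending_here = 32, max_so_far = 32
Position 7 (value -13): max_ending_here = 19, max_so_far = 32

Maximum subarray: [11, -1, 11, -4, 15]
Maximum sum: 32

The maximum subarray is [11, -1, 11, -4, 15] with sum 32. This subarray runs from index 2 to index 6.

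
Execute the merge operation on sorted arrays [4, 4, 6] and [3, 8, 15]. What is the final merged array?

Merging process:

Compare 4 vs 3: take 3 from right. Merged: [3]
Compare 4 vs 8: take 4 from left. Merged: [3, 4]
Compare 4 vs 8: take 4 from left. Merged: [3, 4, 4]
Compare 6 vs 8: take 6 from left. Merged: [3, 4, 4, 6]
Append remaining from right: [8, 15]. Merged: [3, 4, 4, 6, 8, 15]

Final merged array: [3, 4, 4, 6, 8, 15]
Total comparisons: 4

The merged array is [3, 4, 4, 6, 8, 15], requiring 4 comparisons. The merge step runs in O(n) time where n is the total number of elements.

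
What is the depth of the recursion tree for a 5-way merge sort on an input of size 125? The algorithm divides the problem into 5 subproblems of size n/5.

For divide and conquer with division factor 5:

Problem sizes at each level:
Level 0: 125
Level 1: 25
Level 2: 5
Level 3: 1

The root is level 0 and the size-1 base case is level 3 (the tree spans levels 0 through 3, i.e. 4 levels counting the root), so the depth is the number of divisions: log_5(125) = 3

The recursion tree depth is log_5(125) = 3. At each level, the problem size is divided by 5, so it takes 3 divisions to reduce to a base case of size 1. The algorithm makes 5 recursive calls at each level.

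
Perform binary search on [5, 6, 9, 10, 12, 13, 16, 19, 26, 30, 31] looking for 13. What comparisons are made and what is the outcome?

Binary search for 13 in [5, 6, 9, 10, 12, 13, 16, 19, 26, 30, 31]:

lo=0, hi=10, mid=5, arr[mid]=13 -> Found target at index 5!

Binary search finds 13 at index 5 after 1 comparisons. The search repeatedly halves the search space by comparing with the middle element.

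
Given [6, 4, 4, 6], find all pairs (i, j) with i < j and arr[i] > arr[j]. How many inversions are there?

Finding inversions in [6, 4, 4, 6]:

(0, 1): arr[0]=6 > arr[1]=4
(0, 2): arr[0]=6 > arr[2]=4

Total inversions: 2

The array has 2 inversion(s): (0,1), (0,2). Each pair (i,j) satisfies i < j and arr[i] > arr[j].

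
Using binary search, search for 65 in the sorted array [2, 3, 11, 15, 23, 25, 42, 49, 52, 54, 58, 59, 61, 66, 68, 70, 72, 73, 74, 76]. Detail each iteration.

Binary search for 65 in [2, 3, 11, 15, 23, 25, 42, 49, 52, 54, 58, 59, 61, 66, 68, 70, 72, 73, 74, 76]:

lo=0, hi=19, mid=9, arr[mid]=54 -> 54 < 65, search right half
lo=10, hi=19, mid=14, arr[mid]=68 -> 68 > 65, search left half
lo=10, hi=13, mid=11, arr[mid]=59 -> 59 < 65, search right half
lo=12, hi=13, mid=12, arr[mid]=61 -> 61 < 65, search right half
lo=13, hi=13, mid=13, arr[mid]=66 -> 66 > 65, search left half
lo=13 > hi=12, target 65 not found

Binary search determines that 65 is not in the array after 5 comparisons. The search space was exhausted without finding the target.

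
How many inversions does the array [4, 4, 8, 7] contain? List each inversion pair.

Finding inversions in [4, 4, 8, 7]:

(2, 3): arr[2]=8 > arr[3]=7

Total inversions: 1

The array has 1 inversion(s): (2,3). Each pair (i,j) satisfies i < j and arr[i] > arr[j].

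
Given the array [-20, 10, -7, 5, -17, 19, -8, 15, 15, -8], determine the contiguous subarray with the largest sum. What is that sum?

Using Kadane's algorithm on [-20, 10, -7, 5, -17, 19, -8, 15, 15, -8]:

Scanning through the array:
Position 1 (value 10): max_ending_here = 10, max_so_far = 10
Position 2 (value -7): max_ending_here = 3, max_so_far = 10
Position 3 (value 5): max_ending_here = 8, max_so_far = 10
Position 4 (value -17): max_ending_here = -9, max_so_far = 10
Position 5 (value 19): max_ending_here = 19, max_so_far = 19
Position 6 (value -8): max_ending_here = 11, max_so_far = 19
Position 7 (value 15): max_ending_here = 26, max_so_far = 26
Position 8 (value 15): max_ending_here = 41, max_so_far = 41
Position 9 (value -8): max_ending_here = 33, max_so_far = 41

Maximum subarray: [19, -8, 15, 15]
Maximum sum: 41

The maximum subarray is [19, -8, 15, 15] with sum 41. This subarray runs from index 5 to index 8.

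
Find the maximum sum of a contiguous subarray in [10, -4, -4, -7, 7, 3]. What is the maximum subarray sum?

Using Kadane's algorithm on [10, -4, -4, -7, 7, 3]:

Scanning through the array:
Position 1 (value -4): max_ending_here = 6, max_so_far = 10
Position 2 (value -4): max_ending_here = 2, max_so_far = 10
Position 3 (value -7): max_ending_here = -5, max_so_far = 10
Position 4 (value 7): max_ending_here = 7, max_so_far = 10
Position 5 (value 3): max_ending_here = 10, max_so_far = 10

Maximum subarray: [10]
Maximum sum: 10

The maximum subarray is [10] with sum 10. This subarray runs from index 0 to index 0.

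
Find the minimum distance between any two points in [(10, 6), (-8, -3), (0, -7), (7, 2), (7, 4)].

Computing all pairwise distances among 5 points:

d((10, 6), (-8, -3)) = 20.1246
d((10, 6), (0, -7)) = 16.4012
d((10, 6), (7, 2)) = 5.0
d((10, 6), (7, 4)) = 3.6056
d((-8, -3), (0, -7)) = 8.9443
d((-8, -3), (7, 2)) = 15.8114
d((-8, -3), (7, 4)) = 16.5529
d((0, -7), (7, 2)) = 11.4018
d((0, -7), (7, 4)) = 13.0384
d((7, 2), (7, 4)) = 2.0 <-- minimum

Closest pair: (7, 2) and (7, 4) with distance 2.0

The closest pair is (7, 2) and (7, 4) with Euclidean distance 2.0. For 5 points, brute-force pairwise comparison is shown above. For large n, the divide-and-conquer algorithm (sort by x, recurse on halves, check the dividing strip) achieves O(n log n).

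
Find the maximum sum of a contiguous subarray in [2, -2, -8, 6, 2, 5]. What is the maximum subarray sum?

Using Kadane's algorithm on [2, -2, -8, 6, 2, 5]:

Scanning through the array:
Position 1 (value -2): max_ending_here = 0, max_so_far = 2
Position 2 (value -8): max_ending_here = -8, max_so_far = 2
Position 3 (value 6): max_ending_here = 6, max_so_far = 6
Position 4 (value 2): max_ending_here = 8, max_so_far = 8
Position 5 (value 5): max_ending_here = 13, max_so_far = 13

Maximum subarray: [6, 2, 5]
Maximum sum: 13

The maximum subarray is [6, 2, 5] with sum 13. This subarray runs from index 3 to index 5.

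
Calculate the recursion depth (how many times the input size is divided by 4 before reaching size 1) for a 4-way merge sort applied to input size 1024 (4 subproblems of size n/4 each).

For divide and conquer with division factor 4:

Problem sizes at each level:
Level 0: 1024
Level 1: 256
Level 2: 64
Level 3: 16
Level 4: 4
Level 5: 1

The root is level 0 and the size-1 base case is level 5 (the tree spans levels 0 through 5, i.e. 6 levels counting the root), so the depth is the number of divisions: log_4(1024) = 5

The recursion tree depth is log_4(1024) = 5. At each level, the problem size is divided by 4, so it takes 5 divisions to reduce to a base case of size 1. The algorithm makes 4 recursive calls at each level.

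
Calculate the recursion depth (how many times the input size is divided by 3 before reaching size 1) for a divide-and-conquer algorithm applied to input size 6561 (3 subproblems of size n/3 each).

For divide and conquer with division factor 3:

Problem sizes at each level:
Level 0: 6561
Level 1: 2187
Level 2: 729
Level 3: 243
Level 4: 81
Level 5: 27
Level 6: 9
Level 7: 3
Level 8: 1

The root is level 0 and the size-1 base case is level 8 (the tree spans levels 0 through 8, i.e. 9 levels counting the root), so the depth is the number of divisions: log_3(6561) = 8

The recursion tree depth is log_3(6561) = 8. At each level, the problem size is divided by 3, so it takes 8 divisions to reduce to a base case of size 1. The algorithm makes 3 recursive calls at each level.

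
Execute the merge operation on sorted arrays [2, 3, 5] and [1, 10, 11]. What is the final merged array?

Merging process:

Compare 2 vs 1: take 1 from right. Merged: [1]
Compare 2 vs 10: take 2 from left. Merged: [1, 2]
Compare 3 vs 10: take 3 from left. Merged: [1, 2, 3]
Compare 5 vs 10: take 5 from left. Merged: [1, 2, 3, 5]
Append remaining from right: [10, 11]. Merged: [1, 2, 3, 5, 10, 11]

Final merged array: [1, 2, 3, 5, 10, 11]
Total comparisons: 4

The merged array is [1, 2, 3, 5, 10, 11], requiring 4 comparisons. The merge step runs in O(n) time where n is the total number of elements.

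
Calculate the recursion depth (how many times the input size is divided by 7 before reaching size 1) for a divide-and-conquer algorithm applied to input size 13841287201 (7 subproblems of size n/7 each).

For divide and conquer with division factor 7:

Problem sizes at each level:
Level 0: 13841287201
Level 1: 1977326743
Level 2: 282475249
Level 3: 40353607
Level 4: 5764801
Level 5: 823543
Level 6: 117649
Level 7: 16807
Level 8: 2401
Level 9: 343
Level 10: 49
Level 11: 7
Level 12: 1

The root is level 0 and the size-1 base case is level 12 (the tree spans levels 0 through 12, i.e. 13 levels counting the root), so the depth is the number of divisions: log_7(13841287201) = 12

The recursion tree depth is log_7(13841287201) = 12. At each level, the problem size is divided by 7, so it takes 12 divisions to reduce to a base case of size 1. The algorithm makes 7 recursive calls at each level.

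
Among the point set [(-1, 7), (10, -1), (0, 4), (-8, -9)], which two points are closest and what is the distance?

Computing all pairwise distances among 4 points:

d((-1, 7), (10, -1)) = 13.6015
d((-1, 7), (0, 4)) = 3.1623 <-- minimum
d((-1, 7), (-8, -9)) = 17.4642
d((10, -1), (0, 4)) = 11.1803
d((10, -1), (-8, -9)) = 19.6977
d((0, 4), (-8, -9)) = 15.2643

Closest pair: (-1, 7) and (0, 4) with distance 3.1623

The closest pair is (-1, 7) and (0, 4) with Euclidean distance 3.1623. For 4 points, brute-force pairwise comparison is shown above. For large n, the divide-and-conquer algorithm (sort by x, recurse on halves, check the dividing strip) achieves O(n log n).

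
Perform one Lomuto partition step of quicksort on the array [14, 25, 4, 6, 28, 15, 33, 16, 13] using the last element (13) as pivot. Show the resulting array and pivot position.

Lomuto partition with pivot = 13:

Initial array: [14, 25, 4, 6, 28, 15, 33, 16, 13]

arr[0]=14 > 13: no swap
arr[1]=25 > 13: no swap
arr[2]=4 <= 13: swap with position 0, array becomes [4, 25, 14, 6, 28, 15, 33, 16, 13]
arr[3]=6 <= 13: swap with position 1, array becomes [4, 6, 14, 25, 28, 15, 33, 16, 13]
arr[4]=28 > 13: no swap
arr[5]=15 > 13: no swap
arr[6]=33 > 13: no swap
arr[7]=16 > 13: no swap

Place pivot at position 2: [4, 6, 13, 25, 28, 15, 33, 16, 14]
Pivot position: 2

After partitioning with pivot 13, the array becomes [4, 6, 13, 25, 28, 15, 33, 16, 14]. The pivot is placed at index 2. All elements to the left of the pivot are <= 13, and all elements to the right are > 13.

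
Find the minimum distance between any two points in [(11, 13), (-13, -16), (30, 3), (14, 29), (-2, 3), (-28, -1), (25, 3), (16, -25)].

Computing all pairwise distances among 8 points:

d((11, 13), (-13, -16)) = 37.6431
d((11, 13), (30, 3)) = 21.4709
d((11, 13), (14, 29)) = 16.2788
d((11, 13), (-2, 3)) = 16.4012
d((11, 13), (-28, -1)) = 41.4367
d((11, 13), (25, 3)) = 17.2047
d((11, 13), (16, -25)) = 38.3275
d((-13, -16), (30, 3)) = 47.0106
d((-13, -16), (14, 29)) = 52.4786
d((-13, -16), (-2, 3)) = 21.9545
d((-13, -16), (-28, -1)) = 21.2132
d((-13, -16), (25, 3)) = 42.4853
d((-13, -16), (16, -25)) = 30.3645
d((30, 3), (14, 29)) = 30.5287
d((30, 3), (-2, 3)) = 32.0
d((30, 3), (-28, -1)) = 58.1378
d((30, 3), (25, 3)) = 5.0 <-- minimum
d((30, 3), (16, -25)) = 31.305
d((14, 29), (-2, 3)) = 30.5287
d((14, 29), (-28, -1)) = 51.614
d((14, 29), (25, 3)) = 28.2312
d((14, 29), (16, -25)) = 54.037
d((-2, 3), (-28, -1)) = 26.3059
d((-2, 3), (25, 3)) = 27.0
d((-2, 3), (16, -25)) = 33.2866
d((-28, -1), (25, 3)) = 53.1507
d((-28, -1), (16, -25)) = 50.1199
d((25, 3), (16, -25)) = 29.4109

Closest pair: (30, 3) and (25, 3) with distance 5.0

The closest pair is (30, 3) and (25, 3) with Euclidean distance 5.0. For 8 points, brute-force pairwise comparison is shown above. For large n, the divide-and-conquer algorithm (sort by x, recurse on halves, check the dividing strip) achieves O(n log n).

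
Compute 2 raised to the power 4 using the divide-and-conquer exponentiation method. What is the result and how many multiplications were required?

Computing 2^4 by squaring (build up from 2^1; each line after the first costs one multiplication):

2^1 = 2
2^2 = (2^1)^2 = 2^2 = 4
2^4 = (2^2)^2 = 4^2 = 16

Result: 16
Multiplications needed: 2 (2 lines after 2^1)

2^4 = 16. Using exponentiation by squaring, this requires 2 multiplications. The key idea: if the exponent is even, square the half-power; if odd, multiply by the base once.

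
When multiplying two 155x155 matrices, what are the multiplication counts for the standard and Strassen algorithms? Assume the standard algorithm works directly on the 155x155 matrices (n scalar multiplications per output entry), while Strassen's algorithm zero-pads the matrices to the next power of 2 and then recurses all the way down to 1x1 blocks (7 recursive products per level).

Matrix multiplication for 155x155 matrices:

Strassen's algorithm requires power-of-2 dimensions. Pad 155x155 to 256x256 (next power of 2).

Standard algorithm: 155^3 = 3723875 multiplications
Strassen's algorithm: 7^(log2(256)) = 7^8 = 5764801 multiplications
Difference: 3723875 - 5764801 = -2040926 (Strassen uses MORE here due to padding overhead — for small or just-over-power-of-2 n, padding can outweigh the per-level savings)

Standard: 3723875 multiplications (155^3). Strassen: 5764801 multiplications (7^8, after padding to 256x256). Strassen reduces 8 recursive multiplications to 7 at each level.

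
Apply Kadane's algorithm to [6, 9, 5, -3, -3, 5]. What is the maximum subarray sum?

Using Kadane's algorithm on [6, 9, 5, -3, -3, 5]:

Scanning through the array:
Position 1 (value 9): max_ending_here = 15, max_so_far = 15
Position 2 (value 5): max_ending_here = 20, max_so_far = 20
Position 3 (value -3): max_ending_here = 17, max_so_far = 20
Position 4 (value -3): max_ending_here = 14, max_so_far = 20
Position 5 (value 5): max_ending_here = 19, max_so_far = 20

Maximum subarray: [6, 9, 5]
Maximum sum: 20

The maximum subarray is [6, 9, 5] with sum 20. This subarray runs from index 0 to index 2.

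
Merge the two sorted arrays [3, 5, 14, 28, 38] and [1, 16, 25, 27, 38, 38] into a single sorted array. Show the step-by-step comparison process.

Merging process:

Compare 3 vs 1: take 1 from right. Merged: [1]
Compare 3 vs 16: take 3 from left. Merged: [1, 3]
Compare 5 vs 16: take 5 from left. Merged: [1, 3, 5]
Compare 14 vs 16: take 14 from left. Merged: [1, 3, 5, 14]
Compare 28 vs 16: take 16 from right. Merged: [1, 3, 5, 14, 16]
Compare 28 vs 25: take 25 from right. Merged: [1, 3, 5, 14, 16, 25]
Compare 28 vs 27: take 27 from right. Merged: [1, 3, 5, 14, 16, 25, 27]
Compare 28 vs 38: take 28 from left. Merged: [1, 3, 5, 14, 16, 25, 27, 28]
Compare 38 vs 38: take 38 from left. Merged: [1, 3, 5, 14, 16, 25, 27, 28, 38]
Append remaining from right: [38, 38]. Merged: [1, 3, 5, 14, 16, 25, 27, 28, 38, 38, 38]

Final merged array: [1, 3, 5, 14, 16, 25, 27, 28, 38, 38, 38]
Total comparisons: 9

The merged array is [1, 3, 5, 14, 16, 25, 27, 28, 38, 38, 38], requiring 9 comparisons. The merge step runs in O(n) time where n is the total number of elements.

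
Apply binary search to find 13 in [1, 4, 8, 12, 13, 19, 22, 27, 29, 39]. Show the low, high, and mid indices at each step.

Binary search for 13 in [1, 4, 8, 12, 13, 19, 22, 27, 29, 39]:

lo=0, hi=9, mid=4, arr[mid]=13 -> Found target at index 4!

Binary search finds 13 at index 4 after 1 comparisons. The search repeatedly halves the search space by comparing with the middle element.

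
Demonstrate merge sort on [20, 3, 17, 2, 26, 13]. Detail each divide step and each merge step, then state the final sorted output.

Merge sort trace:

Split: [20, 3, 17, 2, 26, 13] -> [20, 3, 17] and [2, 26, 13]
  Split: [20, 3, 17] -> [20] and [3, 17]
    Split: [3, 17] -> [3] and [17]
    Merge: [3] + [17] -> [3, 17]
  Merge: [20] + [3, 17] -> [3, 17, 20]
  Split: [2, 26, 13] -> [2] and [26, 13]
    Split: [26, 13] -> [26] and [13]
    Merge: [26] + [13] -> [13, 26]
  Merge: [2] + [13, 26] -> [2, 13, 26]
Merge: [3, 17, 20] + [2, 13, 26] -> [2, 3, 13, 17, 20, 26]

Final sorted array: [2, 3, 13, 17, 20, 26]

The merge sort proceeds by recursively splitting the array and merging sorted halves.
After all merges, the sorted array is [2, 3, 13, 17, 20, 26].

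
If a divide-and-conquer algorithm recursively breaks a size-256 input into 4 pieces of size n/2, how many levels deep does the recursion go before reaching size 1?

For divide and conquer with division factor 2:

Problem sizes at each level:
Level 0: 256
Level 1: 128
Level 2: 64
Level 3: 32
Level 4: 16
Level 5: 8
Level 6: 4
Level 7: 2
Level 8: 1

The root is level 0 and the size-1 base case is level 8 (the tree spans levels 0 through 8, i.e. 9 levels counting the root), so the depth is the number of divisions: log_2(256) = 8

The recursion tree depth is log_2(256) = 8. At each level, the problem size is divided by 2, so it takes 8 divisions to reduce to a base case of size 1. The algorithm makes 4 recursive calls at each level.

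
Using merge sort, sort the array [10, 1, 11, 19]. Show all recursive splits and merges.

Merge sort trace:

Split: [10, 1, 11, 19] -> [10, 1] and [11, 19]
  Split: [10, 1] -> [10] and [1]
  Merge: [10] + [1] -> [1, 10]
  Split: [11, 19] -> [11] and [19]
  Merge: [11] + [19] -> [11, 19]
Merge: [1, 10] + [11, 19] -> [1, 10, 11, 19]

Final sorted array: [1, 10, 11, 19]

The merge sort proceeds by recursively splitting the array and merging sorted halves.
After all merges, the sorted array is [1, 10, 11, 19].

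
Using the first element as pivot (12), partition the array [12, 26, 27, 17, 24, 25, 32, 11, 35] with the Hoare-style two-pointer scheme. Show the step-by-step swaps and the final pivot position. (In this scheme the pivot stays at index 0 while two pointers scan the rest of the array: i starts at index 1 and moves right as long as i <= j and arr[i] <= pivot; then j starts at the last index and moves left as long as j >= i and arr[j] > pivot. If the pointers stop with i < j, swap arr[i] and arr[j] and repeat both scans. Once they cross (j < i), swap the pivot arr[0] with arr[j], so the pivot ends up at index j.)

Hoare-style two-pointer partition with pivot = 12:

Initial array: [12, 26, 27, 17, 24, 25, 32, 11, 35]

Pointers start at i = 1, j = 8.
i stops at index 1 (arr[1]=26 > 12), j stops at index 7 (arr[7]=11 <= 12): swap arr[1] and arr[7], array becomes [12, 11, 27, 17, 24, 25, 32, 26, 35]
i ends at 2, j ends at 1: the pointers have crossed (j < i), so scanning stops.

Swap pivot arr[0] with arr[1] to place pivot at position 1: [11, 12, 27, 17, 24, 25, 32, 26, 35]
Pivot position: 1

After partitioning with pivot 12, the array becomes [11, 12, 27, 17, 24, 25, 32, 26, 35]. The pivot is placed at index 1. All elements to the left of the pivot are <= 12, and all elements to the right are > 12.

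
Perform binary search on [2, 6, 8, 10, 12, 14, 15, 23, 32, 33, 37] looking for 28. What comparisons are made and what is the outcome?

Binary search for 28 in [2, 6, 8, 10, 12, 14, 15, 23, 32, 33, 37]:

lo=0, hi=10, mid=5, arr[mid]=14 -> 14 < 28, search right half
lo=6, hi=10, mid=8, arr[mid]=32 -> 32 > 28, search left half
lo=6, hi=7, mid=6, arr[mid]=15 -> 15 < 28, search right half
lo=7, hi=7, mid=7, arr[mid]=23 -> 23 < 28, search right half
lo=8 > hi=7, target 28 not found

Binary search determines that 28 is not in the array after 4 comparisons. The search space was exhausted without finding the target.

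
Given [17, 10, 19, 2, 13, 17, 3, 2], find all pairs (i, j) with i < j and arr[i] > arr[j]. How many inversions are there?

Finding inversions in [17, 10, 19, 2, 13, 17, 3, 2]:

(0, 1): arr[0]=17 > arr[1]=10
(0, 3): arr[0]=17 > arr[3]=2
(0, 4): arr[0]=17 > arr[4]=13
(0, 6): arr[0]=17 > arr[6]=3
(0, 7): arr[0]=17 > arr[7]=2
(1, 3): arr[1]=10 > arr[3]=2
(1, 6): arr[1]=10 > arr[6]=3
(1, 7): arr[1]=10 > arr[7]=2
(2, 3): arr[2]=19 > arr[3]=2
(2, 4): arr[2]=19 > arr[4]=13
(2, 5): arr[2]=19 > arr[5]=17
(2, 6): arr[2]=19 > arr[6]=3
(2, 7): arr[2]=19 > arr[7]=2
(4, 6): arr[4]=13 > arr[6]=3
(4, 7): arr[4]=13 > arr[7]=2
(5, 6): arr[5]=17 > arr[6]=3
(5, 7): arr[5]=17 > arr[7]=2
(6, 7): arr[6]=3 > arr[7]=2

Total inversions: 18

The array has 18 inversion(s): (0,1), (0,3), (0,4), (0,6), (0,7), (1,3), (1,6), (1,7), (2,3), (2,4), (2,5), (2,6), (2,7), (4,6), (4,7), (5,6), (5,7), (6,7). Each pair (i,j) satisfies i < j and arr[i] > arr[j].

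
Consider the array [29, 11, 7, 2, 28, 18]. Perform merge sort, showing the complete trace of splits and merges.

Merge sort trace:

Split: [29, 11, 7, 2, 28, 18] -> [29, 11, 7] and [2, 28, 18]
  Split: [29, 11, 7] -> [29] and [11, 7]
    Split: [11, 7] -> [11] and [7]
    Merge: [11] + [7] -> [7, 11]
  Merge: [29] + [7, 11] -> [7, 11, 29]
  Split: [2, 28, 18] -> [2] and [28, 18]
    Split: [28, 18] -> [28] and [18]
    Merge: [28] + [18] -> [18, 28]
  Merge: [2] + [18, 28] -> [2, 18, 28]
Merge: [7, 11, 29] + [2, 18, 28] -> [2, 7, 11, 18, 28, 29]

Final sorted array: [2, 7, 11, 18, 28, 29]

The merge sort proceeds by recursively splitting the array and merging sorted halves.
After all merges, the sorted array is [2, 7, 11, 18, 28, 29].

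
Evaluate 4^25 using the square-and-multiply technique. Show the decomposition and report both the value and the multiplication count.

Computing 4^25 by squaring (build up from 4^1; each line after the first costs one multiplication):

4^1 = 4
4^2 = (4^1)^2 = 4^2 = 16
4^3 = 4 * 4^2 = 4 * 16 = 64
4^6 = (4^3)^2 = 64^2 = 4096
4^12 = (4^6)^2 = 4096^2 = 16777216
4^24 = (4^12)^2 = 16777216^2 = 281474976710656
4^25 = 4 * 4^24 = 4 * 281474976710656 = 1125899906842624

Result: 1125899906842624
Multiplications needed: 6 (6 lines after 4^1)

4^25 = 1125899906842624. Using exponentiation by squaring, this requires 6 multiplications. The key idea: if the exponent is even, square the half-power; if odd, multiply by the base once.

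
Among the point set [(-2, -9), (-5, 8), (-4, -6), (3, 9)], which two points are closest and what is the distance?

Computing all pairwise distances among 4 points:

d((-2, -9), (-5, 8)) = 17.2627
d((-2, -9), (-4, -6)) = 3.6056 <-- minimum
d((-2, -9), (3, 9)) = 18.6815
d((-5, 8), (-4, -6)) = 14.0357
d((-5, 8), (3, 9)) = 8.0623
d((-4, -6), (3, 9)) = 16.5529

Closest pair: (-2, -9) and (-4, -6) with distance 3.6056

The closest pair is (-2, -9) and (-4, -6) with Euclidean distance 3.6056. For 4 points, brute-force pairwise comparison is shown above. For large n, the divide-and-conquer algorithm (sort by x, recurse on halves, check the dividing strip) achieves O(n log n).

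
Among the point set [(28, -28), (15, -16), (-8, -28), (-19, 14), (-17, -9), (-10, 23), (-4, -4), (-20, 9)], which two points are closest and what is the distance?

Computing all pairwise distances among 8 points:

d((28, -28), (15, -16)) = 17.6918
d((28, -28), (-8, -28)) = 36.0
d((28, -28), (-19, 14)) = 63.0317
d((28, -28), (-17, -9)) = 48.8467
d((28, -28), (-10, 23)) = 63.6003
d((28, -28), (-4, -4)) = 40.0
d((28, -28), (-20, 9)) = 60.6053
d((15, -16), (-8, -28)) = 25.9422
d((15, -16), (-19, 14)) = 45.3431
d((15, -16), (-17, -9)) = 32.7567
d((15, -16), (-10, 23)) = 46.3249
d((15, -16), (-4, -4)) = 22.4722
d((15, -16), (-20, 9)) = 43.0116
d((-8, -28), (-19, 14)) = 43.4166
d((-8, -28), (-17, -9)) = 21.0238
d((-8, -28), (-10, 23)) = 51.0392
d((-8, -28), (-4, -4)) = 24.3311
d((-8, -28), (-20, 9)) = 38.8973
d((-19, 14), (-17, -9)) = 23.0868
d((-19, 14), (-10, 23)) = 12.7279
d((-19, 14), (-4, -4)) = 23.4307
d((-19, 14), (-20, 9)) = 5.099 <-- minimum
d((-17, -9), (-10, 23)) = 32.7567
d((-17, -9), (-4, -4)) = 13.9284
d((-17, -9), (-20, 9)) = 18.2483
d((-10, 23), (-4, -4)) = 27.6586
d((-10, 23), (-20, 9)) = 17.2047
d((-4, -4), (-20, 9)) = 20.6155

Closest pair: (-19, 14) and (-20, 9) with distance 5.099

The closest pair is (-19, 14) and (-20, 9) with Euclidean distance 5.099. For 8 points, brute-force pairwise comparison is shown above. For large n, the divide-and-conquer algorithm (sort by x, recurse on halves, check the dividing strip) achieves O(n log n).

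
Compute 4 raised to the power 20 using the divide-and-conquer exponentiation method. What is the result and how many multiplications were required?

Computing 4^20 by squaring (build up from 4^1; each line after the first costs one multiplication):

4^1 = 4
4^2 = (4^1)^2 = 4^2 = 16
4^4 = (4^2)^2 = 16^2 = 256
4^5 = 4 * 4^4 = 4 * 256 = 1024
4^10 = (4^5)^2 = 1024^2 = 1048576
4^20 = (4^10)^2 = 1048576^2 = 1099511627776

Result: 1099511627776
Multiplications needed: 5 (5 lines after 4^1)

4^20 = 1099511627776. Using exponentiation by squaring, this requires 5 multiplications. The key idea: if the exponent is even, square the half-power; if odd, multiply by the base once.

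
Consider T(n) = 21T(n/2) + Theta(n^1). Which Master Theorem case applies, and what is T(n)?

Master Theorem for T(n) = 21T(n/2) + O(n^1):

a = 21, b = 2, c = 1
log_b(a) = log_2(21) = 4.3923

Case 1: c = 1 < log_2(21) = 4.3923
T(n) = O(n^(log_2 21))

For T(n) = 21T(n/2) + O(n^1): log_2(21) = 4.3923. This is Case 1 of the Master Theorem (c < log_b(a), work dominated by leaves), giving O(n^(log_2 21)).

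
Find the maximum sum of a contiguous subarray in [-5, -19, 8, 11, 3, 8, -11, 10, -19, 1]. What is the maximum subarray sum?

Using Kadane's algorithm on [-5, -19, 8, 11, 3, 8, -11, 10, -19, 1]:

Scanning through the array:
Position 1 (value -19): max_ending_here = -19, max_so_far = -5
Position 2 (value 8): max_ending_here = 8, max_so_far = 8
Position 3 (value 11): max_ending_here = 19, max_so_far = 19
Position 4 (value 3): max_ending_here = 22, max_so_far = 22
Position 5 (value 8): max_ending_here = 30, max_so_far = 30
Position 6 (value -11): max_ending_here = 19, max_so_far = 30
Position 7 (value 10): max_ending_here = 29, max_so_far = 30
Position 8 (value -19): max_ending_here = 10, max_so_far = 30
Position 9 (value 1): max_ending_here = 11, max_so_far = 30

Maximum subarray: [8, 11, 3, 8]
Maximum sum: 30

The maximum subarray is [8, 11, 3, 8] with sum 30. This subarray runs from index 2 to index 5.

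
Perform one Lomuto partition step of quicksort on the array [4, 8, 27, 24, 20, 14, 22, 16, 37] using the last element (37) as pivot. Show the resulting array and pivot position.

Lomuto partition with pivot = 37:

Initial array: [4, 8, 27, 24, 20, 14, 22, 16, 37]

arr[0]=4 <= 37: swap with position 0, array becomes [4, 8, 27, 24, 20, 14, 22, 16, 37]
arr[1]=8 <= 37: swap with position 1, array becomes [4, 8, 27, 24, 20, 14, 22, 16, 37]
arr[2]=27 <= 37: swap with position 2, array becomes [4, 8, 27, 24, 20, 14, 22, 16, 37]
arr[3]=24 <= 37: swap with position 3, array becomes [4, 8, 27, 24, 20, 14, 22, 16, 37]
arr[4]=20 <= 37: swap with position 4, array becomes [4, 8, 27, 24, 20, 14, 22, 16, 37]
arr[5]=14 <= 37: swap with position 5, array becomes [4, 8, 27, 24, 20, 14, 22, 16, 37]
arr[6]=22 <= 37: swap with position 6, array becomes [4, 8, 27, 24, 20, 14, 22, 16, 37]
arr[7]=16 <= 37: swap with position 7, array becomes [4, 8, 27, 24, 20, 14, 22, 16, 37]

Place pivot at position 8: [4, 8, 27, 24, 20, 14, 22, 16, 37]
Pivot position: 8

After partitioning with pivot 37, the array becomes [4, 8, 27, 24, 20, 14, 22, 16, 37]. The pivot is placed at index 8. All elements to the left of the pivot are <= 37, and all elements to the right are > 37.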